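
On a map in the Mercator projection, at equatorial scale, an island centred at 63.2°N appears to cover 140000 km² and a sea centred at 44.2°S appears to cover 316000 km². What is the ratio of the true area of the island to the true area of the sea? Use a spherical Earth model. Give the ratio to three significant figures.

Since Mercator area scale is 1/cos²φ, the true area equals the apparent area multiplied by cos²φ.
True area of island: 140000 × cos²(63.2°) = 140000 × 0.2033 = 28460 km².
True area of sea: 316000 × cos²(44.2°) = 316000 × 0.5140 = 162400 km².
Ratio = 28460 / 162400 ≈ 0.175.

0.175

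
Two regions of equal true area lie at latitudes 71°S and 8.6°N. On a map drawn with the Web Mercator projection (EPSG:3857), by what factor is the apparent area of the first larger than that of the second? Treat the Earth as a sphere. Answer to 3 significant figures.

Mercator is conformal with k = sec φ, so areal scale = k² = sec²φ.
At 71°: sec²(71°) = 1/0.3256² = 9.434.
At 8.6°: sec²(8.6°) = 1/0.9888² = 1.023.
Ratio = 9.434/1.023 = cos²(8.6°)/cos²(71°) ≈ 9.22.

9.22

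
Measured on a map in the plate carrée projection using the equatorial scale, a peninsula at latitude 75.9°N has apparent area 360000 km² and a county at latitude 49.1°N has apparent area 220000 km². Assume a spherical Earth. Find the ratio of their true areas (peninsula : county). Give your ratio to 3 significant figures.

On the plate carrée, areal scale = h·k = 1 × sec φ, so true area = apparent × cos φ.
True area of peninsula: 360000 × cos(75.9°) = 360000 × 0.2436 = 87700 km².
True area of county: 220000 × cos(49.1°) = 220000 × 0.6547 = 144000 km².
Ratio = 87700 / 144000 ≈ 0.609.

0.609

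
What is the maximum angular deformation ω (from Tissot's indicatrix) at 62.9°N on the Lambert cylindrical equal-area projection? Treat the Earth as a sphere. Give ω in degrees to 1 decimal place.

82.0°

The Lambert cylindrical equal-area projection is the cylindrical equal-area projection with its standard parallel at the equator (φ₀ = 0). A cylindrical equal-area projection with standard parallel φ₀ has meridian scale h = cos φ / cos φ₀ and parallel scale k = cos φ₀ / cos φ (so areas are preserved, h·k = 1).
At 62.9°: h = 0.4555, k = 2.195; principal scales a = 2.195, b = 0.4555.
sin(ω/2) = (a − b)/(a + b) = 1.740/2.651 = 0.6563, so ω = 2 arcsin(0.6563) ≈ 82.0°.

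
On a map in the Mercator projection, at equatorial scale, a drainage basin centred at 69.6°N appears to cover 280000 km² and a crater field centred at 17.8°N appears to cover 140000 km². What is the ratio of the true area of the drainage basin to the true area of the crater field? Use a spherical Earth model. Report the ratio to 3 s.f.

0.268

Mercator's areal exaggeration is sec²φ; hence true area = (apparent area) · cos²φ.
True area of drainage basin: 280000 × cos²(69.6°) = 280000 × 0.1215 = 34020 km².
True area of crater field: 140000 × cos²(17.8°) = 140000 × 0.9066 = 126900 km².
Ratio = 34020 / 126900 ≈ 0.268.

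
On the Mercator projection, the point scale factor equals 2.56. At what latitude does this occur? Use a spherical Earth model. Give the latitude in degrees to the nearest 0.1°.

67.0°

Mercator scale is k = sec φ = 1/cos φ.
1/cos φ = 2.56  ⇒  cos φ = 0.3906  ⇒  φ = arccos(0.3906) ≈ 67.0°.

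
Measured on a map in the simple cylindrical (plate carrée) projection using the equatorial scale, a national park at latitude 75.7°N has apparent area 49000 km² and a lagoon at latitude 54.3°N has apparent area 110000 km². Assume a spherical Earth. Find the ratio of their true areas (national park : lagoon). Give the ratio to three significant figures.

0.189

On the plate carrée, areal scale = h·k = 1 × sec φ, so true area = apparent × cos φ.
True area of national park: 49000 × cos(75.7°) = 49000 × 0.2470 = 12100 km².
True area of lagoon: 110000 × cos(54.3°) = 110000 × 0.5835 = 64190 km².
Ratio = 12100 / 64190 ≈ 0.189.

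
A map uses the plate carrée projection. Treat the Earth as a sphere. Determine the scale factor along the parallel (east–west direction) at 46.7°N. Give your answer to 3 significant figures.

In the plate carrée (x = Rλ, y = Rφ), meridians are true-scale (h = 1) and parallels are stretched by k = sec φ.
k = 1/cos 46.7° = 1/0.6858 = 1.458.

1.46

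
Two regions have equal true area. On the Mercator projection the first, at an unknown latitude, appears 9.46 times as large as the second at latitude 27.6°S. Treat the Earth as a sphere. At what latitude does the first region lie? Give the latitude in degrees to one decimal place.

73.3°

Mercator areal scale is sec²φ, so apparent-area ratio = sec²φ₁ / sec²φ₂ = cos²φ₂ / cos²φ₁.
cos²φ₂ / cos²φ₁ = 9.46  ⇒  cos φ₁ = cos 27.6° / √9.46 = 0.8862/3.076 = 0.2881.
φ₁ = arccos(0.2881) ≈ 73.3°.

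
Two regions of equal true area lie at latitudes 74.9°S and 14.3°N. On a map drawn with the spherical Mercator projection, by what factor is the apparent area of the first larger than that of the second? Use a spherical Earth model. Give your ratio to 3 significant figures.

13.8

Mercator areal scale is sec²φ.
At 74.9°: sec²(74.9°) = 1/0.2605² = 14.74.
At 14.3°: sec²(14.3°) = 1/0.9690² = 1.065.
Ratio = 14.74/1.065 = cos²(14.3°)/cos²(74.9°) ≈ 13.8.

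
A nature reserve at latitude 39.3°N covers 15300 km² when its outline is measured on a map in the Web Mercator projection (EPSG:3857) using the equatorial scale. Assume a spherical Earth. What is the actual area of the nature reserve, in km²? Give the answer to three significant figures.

9160 km²

The Mercator projection is conformal; its linear scale factor is the same in every direction and equals sec φ = 1/cos φ.
Areal scale = k² = sec²φ = 1/cos²(39.3°) = 1/0.7738² = 1.670.
True area = apparent / (areal scale) = 15300 / 1.670 ≈ 9160 km².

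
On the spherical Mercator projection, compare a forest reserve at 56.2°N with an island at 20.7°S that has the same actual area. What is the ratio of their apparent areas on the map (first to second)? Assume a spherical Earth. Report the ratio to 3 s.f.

2.83

On Mercator, area is exaggerated by sec²φ = 1/cos²φ.
At 56.2°: sec²(56.2°) = 1/0.5563² = 3.231.
At 20.7°: sec²(20.7°) = 1/0.9354² = 1.143.
Ratio = 3.231/1.143 = cos²(20.7°)/cos²(56.2°) ≈ 2.83.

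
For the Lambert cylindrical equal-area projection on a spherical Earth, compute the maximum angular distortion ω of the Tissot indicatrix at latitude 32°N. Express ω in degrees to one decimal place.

18.8°

The Lambert cylindrical equal-area projection is the cylindrical equal-area projection with its standard parallel at the equator (φ₀ = 0). For cylindrical equal-area with standard parallel φ₀, h = cos φ / cos φ₀ and k = cos φ₀ / cos φ, so h·k = 1.
At 32°: h = 0.8480, k = 1.179; principal scales a = 1.179, b = 0.8480.
sin(ω/2) = (a − b)/(a + b) = 0.3311/2.027 = 0.1633, so ω = 2 arcsin(0.1633) ≈ 18.8°.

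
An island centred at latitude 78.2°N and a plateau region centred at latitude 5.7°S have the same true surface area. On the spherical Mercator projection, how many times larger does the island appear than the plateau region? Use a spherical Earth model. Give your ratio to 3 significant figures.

23.7

Mercator is conformal with k = sec φ, so areal scale = k² = sec²φ.
At 78.2°: sec²(78.2°) = 1/0.2045² = 23.91.
At 5.7°: sec²(5.7°) = 1/0.9951² = 1.010.
Ratio = 23.91/1.010 = cos²(5.7°)/cos²(78.2°) ≈ 23.7.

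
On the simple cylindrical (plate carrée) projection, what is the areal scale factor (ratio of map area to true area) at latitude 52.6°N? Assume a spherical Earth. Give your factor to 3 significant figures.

For the equirectangular projection with φ₀ = 0 (plate carrée), h = 1 along meridians and k = sec φ along parallels.
Areal scale = h·k = 1 × sec φ; at 52.6°, h = 1.000, k = 1.646, so h·k = 1.646.

1.65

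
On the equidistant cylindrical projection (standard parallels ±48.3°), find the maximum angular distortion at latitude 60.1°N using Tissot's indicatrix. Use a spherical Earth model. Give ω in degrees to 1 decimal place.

16.5°

With standard parallel φ₀ = 48.3°, the equirectangular projection gives x = Rλ cos φ₀, y = Rφ, so h = 1 and k = cos 48.3° / cos φ.
At 60.1°: h = 1.000, k = 1.334; principal scales a = 1.334, b = 1.000.
sin(ω/2) = (a − b)/(a + b) = 0.3345/2.334 = 0.1433, so ω = 2 arcsin(0.1433) ≈ 16.5°.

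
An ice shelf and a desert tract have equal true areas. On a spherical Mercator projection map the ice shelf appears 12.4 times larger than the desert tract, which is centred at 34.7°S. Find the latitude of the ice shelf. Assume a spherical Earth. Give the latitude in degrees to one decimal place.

76.5°

Mercator areal scale is sec²φ, so apparent-area ratio = sec²φ₁ / sec²φ₂ = cos²φ₂ / cos²φ₁.
cos²φ₂ / cos²φ₁ = 12.4  ⇒  cos φ₁ = cos 34.7° / √12.4 = 0.8221/3.521 = 0.2335.
φ₁ = arccos(0.2335) ≈ 76.5°.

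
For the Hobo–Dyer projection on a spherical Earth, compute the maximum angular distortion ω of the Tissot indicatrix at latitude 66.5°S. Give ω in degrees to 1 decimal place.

The Hobo–Dyer projection is cylindrical equal-area with φ₀ = 37.5°. For cylindrical equal-area with standard parallel φ₀, h = cos φ / cos φ₀ and k = cos φ₀ / cos φ, so h·k = 1.
At 66.5°: h = 0.5026, k = 1.990; principal scales a = 1.990, b = 0.5026.
sin(ω/2) = (a − b)/(a + b) = 1.487/2.492 = 0.5967, so ω = 2 arcsin(0.5967) ≈ 73.3°.

73.3°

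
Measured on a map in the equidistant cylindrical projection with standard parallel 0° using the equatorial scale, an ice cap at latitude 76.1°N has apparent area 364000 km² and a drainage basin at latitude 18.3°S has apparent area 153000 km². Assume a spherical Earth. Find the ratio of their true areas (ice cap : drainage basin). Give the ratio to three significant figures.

0.602

Plate carrée has h = 1 and k = sec φ, giving areal scale sec φ; true area = (apparent area) · cos φ.
True area of ice cap: 364000 × cos(76.1°) = 364000 × 0.2402 = 87440 km².
True area of drainage basin: 153000 × cos(18.3°) = 153000 × 0.9494 = 145300 km².
Ratio = 87440 / 145300 ≈ 0.602.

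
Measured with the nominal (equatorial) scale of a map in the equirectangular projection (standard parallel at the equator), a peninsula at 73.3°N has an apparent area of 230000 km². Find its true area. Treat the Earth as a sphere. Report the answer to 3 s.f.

In the plate carrée (x = Rλ, y = Rφ), meridians are true-scale (h = 1) and parallels are stretched by k = sec φ.
Areal scale = h·k = 1 × sec φ; at 73.3°, h = 1.000, k = 3.480, so h·k = 3.480.
True area = apparent / (areal scale) = 230000 / 3.480 ≈ 66100 km².

66100 km²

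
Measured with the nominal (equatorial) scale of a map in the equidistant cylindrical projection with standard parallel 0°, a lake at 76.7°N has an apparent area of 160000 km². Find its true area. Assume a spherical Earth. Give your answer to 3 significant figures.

36800 km²

Plate carrée maps x = Rλ, y = Rφ. The meridian scale is h = 1 and the parallel scale is k = 1/cos φ = sec φ.
Areal scale = h·k = 1 × sec φ; at 76.7°, h = 1.000, k = 4.347, so h·k = 4.347.
True area = apparent / (areal scale) = 160000 / 4.347 ≈ 36800 km².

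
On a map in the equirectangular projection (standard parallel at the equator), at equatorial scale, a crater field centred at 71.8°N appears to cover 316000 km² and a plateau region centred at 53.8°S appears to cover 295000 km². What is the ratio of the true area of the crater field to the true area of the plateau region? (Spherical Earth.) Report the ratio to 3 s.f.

0.566

On the plate carrée, areal scale = h·k = 1 × sec φ, so true area = apparent × cos φ.
True area of crater field: 316000 × cos(71.8°) = 316000 × 0.3123 = 98700 km².
True area of plateau region: 295000 × cos(53.8°) = 295000 × 0.5906 = 174200 km².
Ratio = 98700 / 174200 ≈ 0.566.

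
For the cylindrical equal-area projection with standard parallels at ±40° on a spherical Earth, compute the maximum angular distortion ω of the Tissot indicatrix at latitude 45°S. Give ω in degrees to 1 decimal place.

For cylindrical equal-area with standard parallel φ₀, h = cos φ / cos φ₀ and k = cos φ₀ / cos φ, so h·k = 1.
At 45°: h = 0.9231, k = 1.083; principal scales a = 1.083, b = 0.9231.
sin(ω/2) = (a − b)/(a + b) = 0.1603/2.006 = 0.07989, so ω = 2 arcsin(0.07989) ≈ 9.2°.

9.2°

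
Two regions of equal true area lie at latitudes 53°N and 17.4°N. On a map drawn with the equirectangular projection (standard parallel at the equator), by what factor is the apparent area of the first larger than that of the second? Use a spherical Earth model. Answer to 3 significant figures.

1.59

Plate carrée maps x = Rλ, y = Rφ. The meridian scale is h = 1 and the parallel scale is k = 1/cos φ = sec φ.
Areal scale at 53°: h·k = 1.000 × 1.662 = 1.662.
Areal scale at 17.4°: h·k = 1.000 × 1.048 = 1.048.
Ratio = 1.662/1.048 ≈ 1.59.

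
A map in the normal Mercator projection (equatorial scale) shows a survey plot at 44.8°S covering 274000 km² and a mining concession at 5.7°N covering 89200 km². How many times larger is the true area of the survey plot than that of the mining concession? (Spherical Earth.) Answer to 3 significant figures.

Since Mercator area scale is 1/cos²φ, the true area equals the apparent area multiplied by cos²φ.
True area of survey plot: 274000 × cos²(44.8°) = 274000 × 0.5035 = 138000 km².
True area of mining concession: 89200 × cos²(5.7°) = 89200 × 0.9901 = 88320 km².
Ratio = 138000 / 88320 ≈ 1.56.

1.56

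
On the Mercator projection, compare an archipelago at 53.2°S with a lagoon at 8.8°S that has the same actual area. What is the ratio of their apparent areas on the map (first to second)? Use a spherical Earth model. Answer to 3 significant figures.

2.72

On Mercator, area is exaggerated by sec²φ = 1/cos²φ.
At 53.2°: sec²(53.2°) = 1/0.5990² = 2.787.
At 8.8°: sec²(8.8°) = 1/0.9882² = 1.024.
Ratio = 2.787/1.024 = cos²(8.8°)/cos²(53.2°) ≈ 2.72.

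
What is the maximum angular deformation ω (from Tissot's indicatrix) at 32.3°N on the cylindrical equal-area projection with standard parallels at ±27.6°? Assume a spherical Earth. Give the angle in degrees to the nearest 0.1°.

5.4°

A cylindrical equal-area projection with standard parallel φ₀ has meridian scale h = cos φ / cos φ₀ and parallel scale k = cos φ₀ / cos φ (so areas are preserved, h·k = 1).
At 32.3°: h = 0.9538, k = 1.048; principal scales a = 1.048, b = 0.9538.
sin(ω/2) = (a − b)/(a + b) = 0.09464/2.002 = 0.04727, so ω = 2 arcsin(0.04727) ≈ 5.4°.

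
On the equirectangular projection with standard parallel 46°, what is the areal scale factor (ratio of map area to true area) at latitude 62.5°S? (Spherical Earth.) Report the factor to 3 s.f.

In the equirectangular projection with standard parallel φ₀ = 46° (x = Rλ cos φ₀, y = Rφ), meridians are true-scale (h = 1) and the parallel scale is k = cos φ₀ / cos φ.
Areal scale = h·k = 1 × cos φ₀ / cos φ; at 62.5°, h = 1.000, k = 1.504, so h·k = 1.504.

1.50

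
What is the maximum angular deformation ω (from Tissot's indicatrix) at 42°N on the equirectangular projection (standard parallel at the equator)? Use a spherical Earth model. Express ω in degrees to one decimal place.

16.9°

In the plate carrée (x = Rλ, y = Rφ), meridians are true-scale (h = 1) and parallels are stretched by k = sec φ.
At 42°: h = 1.000, k = 1.346; principal scales a = 1.346, b = 1.000.
sin(ω/2) = (a − b)/(a + b) = 0.3456/2.346 = 0.1474, so ω = 2 arcsin(0.1474) ≈ 16.9°.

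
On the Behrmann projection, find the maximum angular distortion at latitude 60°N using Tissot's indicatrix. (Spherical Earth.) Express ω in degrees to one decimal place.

60.0°

The Behrmann projection is cylindrical equal-area with φ₀ = 30°. Cylindrical equal-area (φ₀ = 30°): h = cos φ / cos 30° along meridians, k = cos 30° / cos φ along parallels; h·k = 1.
At 60°: h = 0.5774, k = 1.732; principal scales a = 1.732, b = 0.5774.
sin(ω/2) = (a − b)/(a + b) = 1.155/2.309 = 0.5000, so ω = 2 arcsin(0.5000) ≈ 60.0°.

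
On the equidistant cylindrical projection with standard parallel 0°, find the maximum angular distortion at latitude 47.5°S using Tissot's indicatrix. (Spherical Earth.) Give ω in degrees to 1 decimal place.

In the plate carrée (x = Rλ, y = Rφ), meridians are true-scale (h = 1) and parallels are stretched by k = sec φ.
At 47.5°: h = 1.000, k = 1.480; principal scales a = 1.480, b = 1.000.
sin(ω/2) = (a − b)/(a + b) = 0.4802/2.480 = 0.1936, so ω = 2 arcsin(0.1936) ≈ 22.3°.

22.3°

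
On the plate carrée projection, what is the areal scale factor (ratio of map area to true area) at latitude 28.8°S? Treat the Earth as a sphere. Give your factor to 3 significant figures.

1.14

Plate carrée maps x = Rλ, y = Rφ. The meridian scale is h = 1 and the parallel scale is k = 1/cos φ = sec φ.
Areal scale = h·k = 1 × sec φ; at 28.8°, h = 1.000, k = 1.141, so h·k = 1.141.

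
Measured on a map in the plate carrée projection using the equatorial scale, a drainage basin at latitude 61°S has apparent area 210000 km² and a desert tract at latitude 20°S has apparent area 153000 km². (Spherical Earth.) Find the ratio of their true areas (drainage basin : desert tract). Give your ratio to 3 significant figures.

0.708

On the plate carrée, areal scale = h·k = 1 × sec φ, so true area = apparent × cos φ.
True area of drainage basin: 210000 × cos(61°) = 210000 × 0.4848 = 101800 km².
True area of desert tract: 153000 × cos(20°) = 153000 × 0.9397 = 143800 km².
Ratio = 101800 / 143800 ≈ 0.708.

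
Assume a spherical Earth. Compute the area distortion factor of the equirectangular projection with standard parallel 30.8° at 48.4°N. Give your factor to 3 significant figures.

With standard parallel φ₀ = 30.8°, the equirectangular projection gives x = Rλ cos φ₀, y = Rφ, so h = 1 and k = cos 30.8° / cos φ.
Areal scale = h·k = 1 × cos φ₀ / cos φ; at 48.4°, h = 1.000, k = 1.294, so h·k = 1.294.

1.29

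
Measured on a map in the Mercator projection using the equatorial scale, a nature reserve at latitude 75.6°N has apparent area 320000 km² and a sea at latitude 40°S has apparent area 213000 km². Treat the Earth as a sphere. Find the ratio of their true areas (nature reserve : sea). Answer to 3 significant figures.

0.158

On Mercator the areal scale is sec²φ, so true area = apparent × cos²φ.
True area of nature reserve: 320000 × cos²(75.6°) = 320000 × 0.06185 = 19790 km².
True area of sea: 213000 × cos²(40°) = 213000 × 0.5868 = 125000 km².
Ratio = 19790 / 125000 ≈ 0.158.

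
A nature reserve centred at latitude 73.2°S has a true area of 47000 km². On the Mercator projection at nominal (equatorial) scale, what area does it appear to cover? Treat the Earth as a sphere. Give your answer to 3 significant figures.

563000 km²

Mercator is conformal, so the point scale is isotropic: h = k = sec φ = 1/cos φ.
Areal scale = k² = sec²φ = 1/cos²(73.2°) = 1/0.2890² = 11.97.
Apparent area = 47000 × 11.97 ≈ 563000 km².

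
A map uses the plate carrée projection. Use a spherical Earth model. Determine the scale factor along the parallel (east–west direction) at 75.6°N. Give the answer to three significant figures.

For the equirectangular projection with φ₀ = 0 (plate carrée), h = 1 along meridians and k = sec φ along parallels.
k = 1/cos 75.6° = 1/0.2487 = 4.021.

4.02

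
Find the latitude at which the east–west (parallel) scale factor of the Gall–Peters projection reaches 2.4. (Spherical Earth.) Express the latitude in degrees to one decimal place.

The Gall–Peters projection is cylindrical equal-area with φ₀ = 45°. A cylindrical equal-area projection with standard parallel φ₀ has meridian scale h = cos φ / cos φ₀ and parallel scale k = cos φ₀ / cos φ (so areas are preserved, h·k = 1).
k = cos φ₀ / cos φ = 2.4  ⇒  cos φ = cos 45° / 2.4 = 0.2946.
φ = arccos(0.2946) ≈ 72.9°.

72.9°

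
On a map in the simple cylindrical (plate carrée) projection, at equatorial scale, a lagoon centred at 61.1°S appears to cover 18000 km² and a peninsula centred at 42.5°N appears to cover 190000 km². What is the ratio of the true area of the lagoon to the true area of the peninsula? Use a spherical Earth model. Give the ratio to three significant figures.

Plate carrée has h = 1 and k = sec φ, giving areal scale sec φ; true area = (apparent area) · cos φ.
True area of lagoon: 18000 × cos(61.1°) = 18000 × 0.4833 = 8699 km².
True area of peninsula: 190000 × cos(42.5°) = 190000 × 0.7373 = 140100 km².
Ratio = 8699 / 140100 ≈ 0.0621.

0.0621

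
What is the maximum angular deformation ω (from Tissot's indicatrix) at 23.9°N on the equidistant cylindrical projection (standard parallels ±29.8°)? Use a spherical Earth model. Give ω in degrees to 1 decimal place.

3.0°

The equidistant cylindrical projection with φ₀ = 29.8° has h = 1 (meridians true) and k = cos φ₀ / cos φ along parallels.
At 23.9°: h = 1.000, k = 0.9492; principal scales a = 1.000, b = 0.9492.
sin(ω/2) = (a − b)/(a + b) = 0.05085/1.949 = 0.02609, so ω = 2 arcsin(0.02609) ≈ 3.0°.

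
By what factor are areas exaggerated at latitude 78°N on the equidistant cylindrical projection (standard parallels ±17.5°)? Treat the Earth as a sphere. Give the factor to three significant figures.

The equidistant cylindrical projection with φ₀ = 17.5° has h = 1 (meridians true) and k = cos φ₀ / cos φ along parallels.
Areal scale = h·k = 1 × cos φ₀ / cos φ; at 78°, h = 1.000, k = 4.587, so h·k = 4.587.

4.59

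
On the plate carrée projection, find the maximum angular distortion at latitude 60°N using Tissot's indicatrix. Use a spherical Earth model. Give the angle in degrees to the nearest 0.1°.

38.9°

Plate carrée maps x = Rλ, y = Rφ. The meridian scale is h = 1 and the parallel scale is k = 1/cos φ = sec φ.
At 60°: h = 1.000, k = 2.000; principal scales a = 2.000, b = 1.000.
sin(ω/2) = (a − b)/(a + b) = 1.0000/3.000 = 0.3333, so ω = 2 arcsin(0.3333) ≈ 38.9°.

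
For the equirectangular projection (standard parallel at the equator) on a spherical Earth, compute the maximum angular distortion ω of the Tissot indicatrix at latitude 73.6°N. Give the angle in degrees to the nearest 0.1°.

68.1°

In the plate carrée (x = Rλ, y = Rφ), meridians are true-scale (h = 1) and parallels are stretched by k = sec φ.
At 73.6°: h = 1.000, k = 3.542; principal scales a = 3.542, b = 1.000.
sin(ω/2) = (a − b)/(a + b) = 2.542/4.542 = 0.5596, so ω = 2 arcsin(0.5596) ≈ 68.1°.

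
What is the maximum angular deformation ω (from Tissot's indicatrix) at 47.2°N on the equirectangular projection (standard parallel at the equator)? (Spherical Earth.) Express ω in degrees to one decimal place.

Plate carrée maps x = Rλ, y = Rφ. The meridian scale is h = 1 and the parallel scale is k = 1/cos φ = sec φ.
At 47.2°: h = 1.000, k = 1.472; principal scales a = 1.472, b = 1.000.
sin(ω/2) = (a − b)/(a + b) = 0.4718/2.472 = 0.1909, so ω = 2 arcsin(0.1909) ≈ 22.0°.

22.0°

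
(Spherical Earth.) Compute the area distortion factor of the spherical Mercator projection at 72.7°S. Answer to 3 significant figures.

11.3

Mercator is conformal, so the point scale is isotropic: h = k = sec φ = 1/cos φ.
Areal scale = k² = sec²φ = 1/cos²(72.7°) = 1/0.2974² = 11.31.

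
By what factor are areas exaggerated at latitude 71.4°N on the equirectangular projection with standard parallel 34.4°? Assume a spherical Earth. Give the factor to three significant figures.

2.59

With standard parallel φ₀ = 34.4°, the equirectangular projection gives x = Rλ cos φ₀, y = Rφ, so h = 1 and k = cos 34.4° / cos φ.
Areal scale = h·k = 1 × cos φ₀ / cos φ; at 71.4°, h = 1.000, k = 2.587, so h·k = 2.587.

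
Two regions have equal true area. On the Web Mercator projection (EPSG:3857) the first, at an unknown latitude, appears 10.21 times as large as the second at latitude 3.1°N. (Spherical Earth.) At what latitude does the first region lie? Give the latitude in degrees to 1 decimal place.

For equal true areas on Mercator, apparent areas scale as sec²φ, so the ratio is cos²φ₂ / cos²φ₁.
cos²φ₂ / cos²φ₁ = 10.21  ⇒  cos φ₁ = cos 3.1° / √10.21 = 0.9985/3.195 = 0.3125.
φ₁ = arccos(0.3125) ≈ 71.8°.

71.8°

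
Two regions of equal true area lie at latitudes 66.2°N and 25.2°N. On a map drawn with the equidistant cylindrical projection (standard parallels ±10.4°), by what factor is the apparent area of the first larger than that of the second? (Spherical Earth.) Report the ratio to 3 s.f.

2.24

In the equirectangular projection with standard parallel φ₀ = 10.4° (x = Rλ cos φ₀, y = Rφ), meridians are true-scale (h = 1) and the parallel scale is k = cos φ₀ / cos φ.
Areal scale at 66.2°: h·k = 1.000 × 2.437 = 2.437.
Areal scale at 25.2°: h·k = 1.000 × 1.087 = 1.087.
Ratio = 2.437/1.087 ≈ 2.24.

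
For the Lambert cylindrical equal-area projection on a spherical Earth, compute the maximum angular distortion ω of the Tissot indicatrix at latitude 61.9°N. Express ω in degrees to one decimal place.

79.1°

The Lambert cylindrical equal-area projection is the cylindrical equal-area projection with its standard parallel at the equator (φ₀ = 0). Cylindrical equal-area (φ₀ = 0°): h = cos φ / cos 0° along meridians, k = cos 0° / cos φ along parallels; h·k = 1.
At 61.9°: h = 0.4710, k = 2.123; principal scales a = 2.123, b = 0.4710.
sin(ω/2) = (a − b)/(a + b) = 1.652/2.594 = 0.6369, so ω = 2 arcsin(0.6369) ≈ 79.1°.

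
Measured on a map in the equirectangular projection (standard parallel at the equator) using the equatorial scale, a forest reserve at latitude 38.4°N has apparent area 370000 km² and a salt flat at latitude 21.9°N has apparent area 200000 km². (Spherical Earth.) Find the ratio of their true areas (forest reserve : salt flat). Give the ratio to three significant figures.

On the plate carrée, areal scale = h·k = 1 × sec φ, so true area = apparent × cos φ.
True area of forest reserve: 370000 × cos(38.4°) = 370000 × 0.7837 = 290000 km².
True area of salt flat: 200000 × cos(21.9°) = 200000 × 0.9278 = 185600 km².
Ratio = 290000 / 185600 ≈ 1.56.

1.56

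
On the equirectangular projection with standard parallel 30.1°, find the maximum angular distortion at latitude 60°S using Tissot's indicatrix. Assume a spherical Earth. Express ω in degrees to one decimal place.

The equidistant cylindrical projection with φ₀ = 30.1° has h = 1 (meridians true) and k = cos φ₀ / cos φ along parallels.
At 60°: h = 1.000, k = 1.730; principal scales a = 1.730, b = 1.000.
sin(ω/2) = (a − b)/(a + b) = 0.7303/2.730 = 0.2675, so ω = 2 arcsin(0.2675) ≈ 31.0°.

31.0°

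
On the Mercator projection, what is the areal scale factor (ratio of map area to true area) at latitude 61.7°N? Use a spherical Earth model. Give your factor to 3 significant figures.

Mercator is conformal, so the point scale is isotropic: h = k = sec φ = 1/cos φ.
Areal scale = k² = sec²φ = 1/cos²(61.7°) = 1/0.4741² = 4.449.

4.45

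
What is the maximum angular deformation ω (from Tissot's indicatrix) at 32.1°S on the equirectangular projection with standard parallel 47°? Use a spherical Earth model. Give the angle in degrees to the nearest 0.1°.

With standard parallel φ₀ = 47°, the equirectangular projection gives x = Rλ cos φ₀, y = Rφ, so h = 1 and k = cos 47° / cos φ.
At 32.1°: h = 1.000, k = 0.8051; principal scales a = 1.000, b = 0.8051.
sin(ω/2) = (a − b)/(a + b) = 0.1949/1.805 = 0.1080, so ω = 2 arcsin(0.1080) ≈ 12.4°.

12.4°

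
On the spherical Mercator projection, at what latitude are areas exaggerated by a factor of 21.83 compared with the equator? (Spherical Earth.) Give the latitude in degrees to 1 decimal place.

77.6°

Mercator areal scale is sec²φ.
sec²φ = 21.83  ⇒  cos²φ = 0.04581  ⇒  cos φ = 0.2140.
φ = arccos(0.2140) ≈ 77.6°.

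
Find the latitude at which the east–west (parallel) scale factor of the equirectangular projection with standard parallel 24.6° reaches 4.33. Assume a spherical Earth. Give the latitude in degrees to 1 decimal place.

With standard parallel φ₀ = 24.6°, the equirectangular projection gives x = Rλ cos φ₀, y = Rφ, so h = 1 and k = cos 24.6° / cos φ.
k = cos φ₀ / cos φ = 4.33  ⇒  cos φ = cos 24.6° / 4.33 = 0.2100.
φ = arccos(0.2100) ≈ 77.9°.

77.9°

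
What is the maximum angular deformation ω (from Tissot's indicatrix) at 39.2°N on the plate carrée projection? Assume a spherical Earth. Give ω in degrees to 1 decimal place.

14.6°

For the equirectangular projection with φ₀ = 0 (plate carrée), h = 1 along meridians and k = sec φ along parallels.
At 39.2°: h = 1.000, k = 1.290; principal scales a = 1.290, b = 1.000.
sin(ω/2) = (a − b)/(a + b) = 0.2904/2.290 = 0.1268, so ω = 2 arcsin(0.1268) ≈ 14.6°.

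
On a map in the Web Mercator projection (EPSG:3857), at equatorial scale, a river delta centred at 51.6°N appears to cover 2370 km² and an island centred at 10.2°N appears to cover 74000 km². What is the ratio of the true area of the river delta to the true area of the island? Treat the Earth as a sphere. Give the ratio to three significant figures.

Since Mercator area scale is 1/cos²φ, the true area equals the apparent area multiplied by cos²φ.
True area of river delta: 2370 × cos²(51.6°) = 2370 × 0.3858 = 914.4 km².
True area of island: 74000 × cos²(10.2°) = 74000 × 0.9686 = 71680 km².
Ratio = 914.4 / 71680 ≈ 0.0128.

0.0128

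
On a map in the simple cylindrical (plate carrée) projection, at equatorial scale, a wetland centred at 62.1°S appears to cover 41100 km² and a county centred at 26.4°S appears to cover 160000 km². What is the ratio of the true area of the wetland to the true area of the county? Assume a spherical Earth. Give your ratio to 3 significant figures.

0.134

Plate carrée has h = 1 and k = sec φ, giving areal scale sec φ; true area = (apparent area) · cos φ.
True area of wetland: 41100 × cos(62.1°) = 41100 × 0.4679 = 19230 km².
True area of county: 160000 × cos(26.4°) = 160000 × 0.8957 = 143300 km².
Ratio = 19230 / 143300 ≈ 0.134.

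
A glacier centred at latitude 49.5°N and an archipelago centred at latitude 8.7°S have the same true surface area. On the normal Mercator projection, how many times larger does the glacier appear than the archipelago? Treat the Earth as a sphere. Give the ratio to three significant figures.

Mercator areal scale is sec²φ.
At 49.5°: sec²(49.5°) = 1/0.6494² = 2.371.
At 8.7°: sec²(8.7°) = 1/0.9885² = 1.023.
Ratio = 2.371/1.023 = cos²(8.7°)/cos²(49.5°) ≈ 2.32.

2.32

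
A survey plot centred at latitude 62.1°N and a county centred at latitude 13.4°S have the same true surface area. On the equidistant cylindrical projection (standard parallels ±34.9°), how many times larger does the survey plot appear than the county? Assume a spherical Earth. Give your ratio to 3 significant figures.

2.08

With standard parallel φ₀ = 34.9°, the equirectangular projection gives x = Rλ cos φ₀, y = Rφ, so h = 1 and k = cos 34.9° / cos φ.
Areal scale at 62.1°: h·k = 1.000 × 1.753 = 1.753.
Areal scale at 13.4°: h·k = 1.000 × 0.8431 = 0.8431.
Ratio = 1.753/0.8431 ≈ 2.08.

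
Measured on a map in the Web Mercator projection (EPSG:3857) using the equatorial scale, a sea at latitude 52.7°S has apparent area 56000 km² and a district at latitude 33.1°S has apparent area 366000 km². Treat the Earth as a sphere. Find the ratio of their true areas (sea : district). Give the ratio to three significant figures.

0.0801

Mercator's areal exaggeration is sec²φ; hence true area = (apparent area) · cos²φ.
True area of sea: 56000 × cos²(52.7°) = 56000 × 0.3672 = 20560 km².
True area of district: 366000 × cos²(33.1°) = 366000 × 0.7018 = 256800 km².
Ratio = 20560 / 256800 ≈ 0.0801.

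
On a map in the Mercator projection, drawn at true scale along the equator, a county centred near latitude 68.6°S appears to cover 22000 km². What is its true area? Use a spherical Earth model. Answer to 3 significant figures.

The Mercator projection is conformal; its linear scale factor is the same in every direction and equals sec φ = 1/cos φ.
Areal scale = k² = sec²φ = 1/cos²(68.6°) = 1/0.3649² = 7.511.
True area = apparent / (areal scale) = 22000 / 7.511 ≈ 2930 km².

2930 km²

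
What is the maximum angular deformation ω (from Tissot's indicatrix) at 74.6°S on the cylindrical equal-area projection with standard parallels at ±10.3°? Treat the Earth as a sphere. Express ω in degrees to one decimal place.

119.6°

A cylindrical equal-area projection with standard parallel φ₀ has meridian scale h = cos φ / cos φ₀ and parallel scale k = cos φ₀ / cos φ (so areas are preserved, h·k = 1).
At 74.6°: h = 0.2699, k = 3.705; principal scales a = 3.705, b = 0.2699.
sin(ω/2) = (a − b)/(a + b) = 3.435/3.975 = 0.8642, so ω = 2 arcsin(0.8642) ≈ 119.6°.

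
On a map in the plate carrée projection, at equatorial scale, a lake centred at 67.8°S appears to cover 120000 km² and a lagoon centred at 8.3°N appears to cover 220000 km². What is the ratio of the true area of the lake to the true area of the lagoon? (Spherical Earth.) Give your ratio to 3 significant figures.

0.208

On the plate carrée, areal scale = h·k = 1 × sec φ, so true area = apparent × cos φ.
True area of lake: 120000 × cos(67.8°) = 120000 × 0.3778 = 45340 km².
True area of lagoon: 220000 × cos(8.3°) = 220000 × 0.9895 = 217700 km².
Ratio = 45340 / 217700 ≈ 0.208.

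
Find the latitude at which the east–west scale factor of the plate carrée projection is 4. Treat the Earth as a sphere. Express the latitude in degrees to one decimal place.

75.5°

Plate carrée: h = 1, k = sec φ along parallels.
sec φ = 4  ⇒  cos φ = 0.2500  ⇒  φ ≈ 75.5°.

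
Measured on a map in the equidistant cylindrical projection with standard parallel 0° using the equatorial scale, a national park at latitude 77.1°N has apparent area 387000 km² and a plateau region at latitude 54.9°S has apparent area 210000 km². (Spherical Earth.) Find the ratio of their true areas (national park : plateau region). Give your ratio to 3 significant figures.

Plate carrée has h = 1 and k = sec φ, giving areal scale sec φ; true area = (apparent area) · cos φ.
True area of national park: 387000 × cos(77.1°) = 387000 × 0.2233 = 86400 km².
True area of plateau region: 210000 × cos(54.9°) = 210000 × 0.5750 = 120800 km².
Ratio = 86400 / 120800 ≈ 0.716.

0.716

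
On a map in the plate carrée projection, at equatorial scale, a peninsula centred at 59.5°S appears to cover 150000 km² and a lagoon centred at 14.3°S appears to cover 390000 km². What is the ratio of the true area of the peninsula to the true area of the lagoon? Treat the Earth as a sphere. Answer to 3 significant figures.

0.201

Plate carrée has h = 1 and k = sec φ, giving areal scale sec φ; true area = (apparent area) · cos φ.
True area of peninsula: 150000 × cos(59.5°) = 150000 × 0.5075 = 76130 km².
True area of lagoon: 390000 × cos(14.3°) = 390000 × 0.9690 = 377900 km².
Ratio = 76130 / 377900 ≈ 0.201.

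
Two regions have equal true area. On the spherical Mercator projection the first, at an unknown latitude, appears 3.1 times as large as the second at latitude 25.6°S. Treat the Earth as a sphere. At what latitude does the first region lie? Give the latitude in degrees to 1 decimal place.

On Mercator, (apparent₁)/(apparent₂) = sec²φ₁ / sec²φ₂ when true areas are equal.
cos²φ₂ / cos²φ₁ = 3.1  ⇒  cos φ₁ = cos 25.6° / √3.1 = 0.9018/1.761 = 0.5122.
φ₁ = arccos(0.5122) ≈ 59.2°.

59.2°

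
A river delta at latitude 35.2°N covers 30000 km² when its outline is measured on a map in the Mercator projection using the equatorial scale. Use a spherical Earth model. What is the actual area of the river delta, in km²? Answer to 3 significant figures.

The Mercator projection is conformal; its linear scale factor is the same in every direction and equals sec φ = 1/cos φ.
Areal scale = k² = sec²φ = 1/cos²(35.2°) = 1/0.8171² = 1.498.
True area = apparent / (areal scale) = 30000 / 1.498 ≈ 20000 km².

20000 km²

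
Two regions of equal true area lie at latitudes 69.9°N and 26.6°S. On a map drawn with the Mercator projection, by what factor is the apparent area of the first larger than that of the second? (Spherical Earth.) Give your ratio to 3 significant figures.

6.77

On Mercator, area is exaggerated by sec²φ = 1/cos²φ.
At 69.9°: sec²(69.9°) = 1/0.3437² = 8.467.
At 26.6°: sec²(26.6°) = 1/0.8942² = 1.251.
Ratio = 8.467/1.251 = cos²(26.6°)/cos²(69.9°) ≈ 6.77.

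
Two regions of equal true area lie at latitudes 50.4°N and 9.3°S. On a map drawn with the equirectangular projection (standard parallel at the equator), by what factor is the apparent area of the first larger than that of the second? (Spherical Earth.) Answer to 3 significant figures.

1.55

Plate carrée maps x = Rλ, y = Rφ. The meridian scale is h = 1 and the parallel scale is k = 1/cos φ = sec φ.
Areal scale at 50.4°: h·k = 1.000 × 1.569 = 1.569.
Areal scale at 9.3°: h·k = 1.000 × 1.013 = 1.013.
Ratio = 1.569/1.013 ≈ 1.55.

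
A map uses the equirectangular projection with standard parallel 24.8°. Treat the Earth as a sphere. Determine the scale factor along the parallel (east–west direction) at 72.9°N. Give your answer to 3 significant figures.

3.09

With standard parallel φ₀ = 24.8°, the equirectangular projection gives x = Rλ cos φ₀, y = Rφ, so h = 1 and k = cos 24.8° / cos φ.
k = cos 24.8° / cos 72.9° = 0.9078/0.2940 = 3.087.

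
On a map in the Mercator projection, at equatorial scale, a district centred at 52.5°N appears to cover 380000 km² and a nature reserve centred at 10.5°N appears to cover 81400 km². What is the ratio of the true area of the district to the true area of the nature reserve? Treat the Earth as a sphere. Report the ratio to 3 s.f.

Mercator's areal exaggeration is sec²φ; hence true area = (apparent area) · cos²φ.
True area of district: 380000 × cos²(52.5°) = 380000 × 0.3706 = 140800 km².
True area of nature reserve: 81400 × cos²(10.5°) = 81400 × 0.9668 = 78700 km².
Ratio = 140800 / 78700 ≈ 1.79.

1.79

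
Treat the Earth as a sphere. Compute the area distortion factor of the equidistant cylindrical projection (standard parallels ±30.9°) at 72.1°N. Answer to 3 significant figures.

2.79

In the equirectangular projection with standard parallel φ₀ = 30.9° (x = Rλ cos φ₀, y = Rφ), meridians are true-scale (h = 1) and the parallel scale is k = cos φ₀ / cos φ.
Areal scale = h·k = 1 × cos φ₀ / cos φ; at 72.1°, h = 1.000, k = 2.792, so h·k = 2.792.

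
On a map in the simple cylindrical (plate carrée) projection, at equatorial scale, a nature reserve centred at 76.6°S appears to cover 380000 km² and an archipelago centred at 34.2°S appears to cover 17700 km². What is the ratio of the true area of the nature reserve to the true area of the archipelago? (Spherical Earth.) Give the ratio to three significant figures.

Plate carrée has h = 1 and k = sec φ, giving areal scale sec φ; true area = (apparent area) · cos φ.
True area of nature reserve: 380000 × cos(76.6°) = 380000 × 0.2317 = 88060 km².
True area of archipelago: 17700 × cos(34.2°) = 17700 × 0.8271 = 14640 km².
Ratio = 88060 / 14640 ≈ 6.02.

6.02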